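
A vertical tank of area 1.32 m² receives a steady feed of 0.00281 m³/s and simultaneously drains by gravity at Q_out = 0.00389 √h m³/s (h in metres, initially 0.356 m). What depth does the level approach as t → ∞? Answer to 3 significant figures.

0.522 m

Level balance: A dh/dt = 0.00281 − 0.00389 √h. Setting dh/dt = 0:
Q_in = 0.00389 √h_ss ⇒ √h_ss = 0.00281/0.00389 = 0.72237.
h_ss = 0.72237² = 0.52181 m. (Since h₀ = 0.356 m < h_ss, the level will rise toward this value.)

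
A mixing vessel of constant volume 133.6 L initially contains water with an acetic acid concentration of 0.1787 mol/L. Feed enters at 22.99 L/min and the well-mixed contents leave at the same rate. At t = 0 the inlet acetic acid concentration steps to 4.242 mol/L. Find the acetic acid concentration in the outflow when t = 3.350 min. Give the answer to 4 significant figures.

1.959 mol/L

Unsteady species balance (constant V, well mixed): V dC/dt = Q(C_in − C).
So dC/dt = (C_in − C)/τ with τ = V/Q = 133.6/22.99 = 5.81122 min.
Solution: C(t) = C_in + (C₀ − C_in) e^(−t/τ).
C(3.350) = 4.242 + (0.1787 − 4.242)·e^(−3.350/5.81122) = 4.242 + (-4.06330)·0.561878 = 1.95892 mol/L.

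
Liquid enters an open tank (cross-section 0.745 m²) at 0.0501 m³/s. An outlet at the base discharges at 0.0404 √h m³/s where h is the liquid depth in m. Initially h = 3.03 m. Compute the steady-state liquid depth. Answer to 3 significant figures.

Level balance: A dh/dt = 0.0501 − 0.0404 √h. Setting dh/dt = 0:
Q_in = 0.0404 √h_ss ⇒ √h_ss = 0.0501/0.0404 = 1.2401.
h_ss = 1.2401² = 1.5378 m. (Since h₀ = 3.03 m > h_ss, the level will fall toward this value.)

1.54 m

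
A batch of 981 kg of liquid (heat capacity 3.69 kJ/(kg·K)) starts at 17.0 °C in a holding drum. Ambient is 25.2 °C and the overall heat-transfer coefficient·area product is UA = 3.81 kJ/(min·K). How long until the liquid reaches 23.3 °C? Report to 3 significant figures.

Lumped-capacitance energy balance: M c_p dT/dt = UA(T_amb − T).
τ = M c_p/UA = 950.10 min; T_ss = T_amb = 25.200 °C.
T(t) = T_ss + (T₀ − T_ss)e^(−t/τ); set T = 23.3:
t = −τ ln[(T − T_ss)/(T₀ − T_ss)] = −950.10 · ln(0.23171) = 1389.3 min.

1390 min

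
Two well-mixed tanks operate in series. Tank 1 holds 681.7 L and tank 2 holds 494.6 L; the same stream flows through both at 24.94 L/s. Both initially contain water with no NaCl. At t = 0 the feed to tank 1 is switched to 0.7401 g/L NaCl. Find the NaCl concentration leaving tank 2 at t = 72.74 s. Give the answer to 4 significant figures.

0.6017 g/L

Time constants: τᵢ = Vᵢ/Q for each well-mixed tank.
τ₁ = 681.7/24.94 = 27.3336 s; τ₂ = 494.6/24.94 = 19.8316 s.
Solving the cascade with C₁(0)=C₂(0)=0 gives C₂(t) = C_in[1 − (τ₁ e^(−t/τ₁) − τ₂ e^(−t/τ₂))/(τ₁ − τ₂)].
At t = 72.74: e^(−t/τ₁) = 0.0698648, e^(−t/τ₂) = 0.0255304.
C₂ = 0.7401·[1 − (27.3336·0.0698648 − 19.8316·0.0255304)/(7.50200)] = 0.7401·0.812937 = 0.601655 g/L.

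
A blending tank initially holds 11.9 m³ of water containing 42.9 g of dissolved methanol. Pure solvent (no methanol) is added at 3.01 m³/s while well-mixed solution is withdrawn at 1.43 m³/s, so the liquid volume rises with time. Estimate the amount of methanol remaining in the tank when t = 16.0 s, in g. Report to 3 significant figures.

15.3 g

Total volume: dV/dt = Q_in − Q_out = 1.5800 m³/s, so V(t) = 11.9 + 1.5800 t and V(16.0) = 37.180 m³.
No methanol enters, so dm/dt = −Q_out · (m/V).
dm/m = −Q_out dt/(V₀ + 1.5800 t); integrating gives ln(m/m₀) = −(Q_out/(Q_in−Q_out)) ln(V/V₀).
m = m₀ (V₀/V)^(Q_out/(Q_in−Q_out)) = 42.9 × (11.9/37.180)^(0.90506) = 15.299 g.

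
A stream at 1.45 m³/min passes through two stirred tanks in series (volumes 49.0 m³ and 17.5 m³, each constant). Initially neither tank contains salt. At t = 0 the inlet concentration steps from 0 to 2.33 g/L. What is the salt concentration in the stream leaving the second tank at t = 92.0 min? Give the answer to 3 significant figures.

2.09 g/L

Each tank obeys Vᵢ dCᵢ/dt = Q(Cᵢ₋₁ − Cᵢ), so τᵢ = Vᵢ/Q.
τ₁ = 49.0/1.45 = 33.793 min; τ₂ = 17.5/1.45 = 12.069 min.
Tank 1: C₁ = C_in(1 − e^(−t/τ₁)). Tank 2 (τ₁ ≠ τ₂): C₂ = C_in[1 − (τ₁ e^(−t/τ₁) − τ₂ e^(−t/τ₂))/(τ₁ − τ₂)].
At t = 92.0: e^(−t/τ₁) = 0.065714, e^(−t/τ₂) = 0.00048914.
C₂ = 2.33·[1 − (33.793·0.065714 − 12.069·0.00048914)/(21.724)] = 2.33·0.89805 = 2.0925 g/L.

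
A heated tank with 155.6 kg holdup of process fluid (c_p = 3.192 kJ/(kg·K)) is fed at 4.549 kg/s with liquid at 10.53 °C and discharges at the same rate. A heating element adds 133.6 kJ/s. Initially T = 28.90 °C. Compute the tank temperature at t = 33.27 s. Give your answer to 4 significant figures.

23.20 °C

M c_p dT/dt = ṁ c_p (T_in − T) + Q̇.
Rearrange: dT/dt = (T_ss − T)/τ with τ = M/ṁ = 34.2053 s and T_ss = T_in + Q̇/(ṁ c_p) = 19.7308 °C.
Integrating: T(t) = T_ss + (T₀ − T_ss) e^(−t/τ).
T(33.27) = 19.7308 + (9.16916)·e^(−33.27/34.2053) = 19.7308 + (9.16916)·0.378078 = 23.1975 °C.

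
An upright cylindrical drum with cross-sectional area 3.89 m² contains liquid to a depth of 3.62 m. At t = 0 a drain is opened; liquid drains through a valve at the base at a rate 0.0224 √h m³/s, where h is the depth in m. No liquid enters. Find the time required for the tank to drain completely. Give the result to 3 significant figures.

661 s

Mass balance (ρ constant): A dh/dt = −0.0224 √h.
∫ h^(−1/2) dh = −(0.0224/A) ∫ dt, giving 2√h = 2√h₀ − (0.0224/A) t.
Set h = 0: 2√h₀ = (0.0224/A) t_empty ⇒ t_empty = 2A√h₀/0.0224.
t_empty = 2·3.89·√3.62/0.0224 = 7.7800·1.9026/0.0224 = 660.82 s.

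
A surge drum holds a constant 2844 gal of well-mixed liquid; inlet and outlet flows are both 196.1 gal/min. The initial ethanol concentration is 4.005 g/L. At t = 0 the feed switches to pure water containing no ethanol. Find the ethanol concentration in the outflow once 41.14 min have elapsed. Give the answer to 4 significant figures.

Unsteady species balance (constant V, well mixed): V dC/dt = Q(C_in − C).
Rewrite as dC/dt + C/τ = C_in/τ, τ = V/Q = 14.5028 min.
Solution: C(t) = C_in + (C₀ − C_in) e^(−t/τ).
C(41.14) = 0 + (4.005 − 0)·e^(−41.14/14.5028) = 0 + (4.00500)·0.0586192 = 0.234770 g/L.

0.2348 g/L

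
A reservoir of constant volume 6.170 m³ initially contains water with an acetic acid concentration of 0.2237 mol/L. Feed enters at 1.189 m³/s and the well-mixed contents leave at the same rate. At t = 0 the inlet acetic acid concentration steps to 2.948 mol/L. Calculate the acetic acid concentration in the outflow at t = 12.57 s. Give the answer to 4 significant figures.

2.706 mol/L

Mass balance on the solute (V constant): V dC/dt = Q(C_in − C).
Rewrite as dC/dt + C/τ = C_in/τ, τ = V/Q = 5.18923 s.
This is linear first-order; C(t) = C_in + (C₀ − C_in) e^(−t/τ).
C(12.57) = 2.948 + (0.2237 − 2.948)·e^(−12.57/5.18923) = 2.948 + (-2.72430)·0.0887153 = 2.70631 mol/L.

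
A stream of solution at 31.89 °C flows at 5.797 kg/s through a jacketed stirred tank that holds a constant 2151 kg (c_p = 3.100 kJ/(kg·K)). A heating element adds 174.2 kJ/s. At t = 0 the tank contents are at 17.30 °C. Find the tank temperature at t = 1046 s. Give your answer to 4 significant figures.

Unsteady energy balance on the tank contents: M c_p dT/dt = ṁ c_p (T_in − T) + 174.2.
Rearrange: dT/dt = (T_ss − T)/τ with τ = M/ṁ = 371.054 s and T_ss = T_in + Q̇/(ṁ c_p) = 41.5836 °C.
This is linear first-order; T(t) = T_ss + (T₀ − T_ss) e^(−t/τ).
T(1046) = 41.5836 + (-24.2836)·e^(−1046/371.054) = 41.5836 + (-24.2836)·0.0596658 = 40.1347 °C.

40.13 °C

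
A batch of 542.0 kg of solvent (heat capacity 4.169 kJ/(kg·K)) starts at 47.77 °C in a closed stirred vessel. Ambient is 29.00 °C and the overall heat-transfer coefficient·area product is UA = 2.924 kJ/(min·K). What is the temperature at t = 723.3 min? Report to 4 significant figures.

36.36 °C

First-law balance (no shaft work): M c_p dT/dt = −UA(T − T_amb).
dT/dt = (T_ss − T)/τ with T_ss = T_amb = 29.0000 °C, τ = M c_p/UA = 542.0·4.169/2.924 = 772.776 min.
Solution: T(t) = T_ss + (T₀ − T_ss) e^(−t/τ).
T(723.3) = 29.0000 + (18.7700)·0.392203 = 36.3616 °C.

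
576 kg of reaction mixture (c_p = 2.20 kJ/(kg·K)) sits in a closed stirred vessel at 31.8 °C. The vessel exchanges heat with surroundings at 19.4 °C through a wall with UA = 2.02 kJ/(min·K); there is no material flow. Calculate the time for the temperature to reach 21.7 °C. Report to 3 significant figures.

1060 min

Unsteady energy balance on the tank contents: M c_p dT/dt = −UA(T − T_amb).
τ = M c_p/UA = 627.33 min; T_ss = T_amb = 19.400 °C.
T(t) = T_ss + (T₀ − T_ss)e^(−t/τ); set T = 21.7:
t = −τ ln[(T − T_ss)/(T₀ − T_ss)] = −627.33 · ln(0.18548) = 1056.9 min.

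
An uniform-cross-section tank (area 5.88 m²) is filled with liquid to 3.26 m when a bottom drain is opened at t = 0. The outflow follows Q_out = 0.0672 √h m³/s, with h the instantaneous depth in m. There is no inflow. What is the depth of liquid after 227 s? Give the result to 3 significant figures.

A dh/dt = −Q_out = −0.0672 √h.
Separate and integrate: 2(√h − √h₀) = −(0.0672/A) t.
√h = √3.26 − 0.0672·227/(2·5.88) = 1.8055 − 1.2971 = 0.50840.
h = 0.50840² = 0.25847 m.

0.258 m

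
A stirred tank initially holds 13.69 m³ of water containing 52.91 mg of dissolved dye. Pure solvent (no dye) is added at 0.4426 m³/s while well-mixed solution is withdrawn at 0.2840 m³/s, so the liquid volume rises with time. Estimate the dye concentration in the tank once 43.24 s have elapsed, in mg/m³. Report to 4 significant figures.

1.244 mg/m³

Let m(t) be the amount of dye. Volume: V(t) = V₀ + (Q_in − Q_out) t = 13.69 + 0.158600 t; V(43.24) = 20.5479 m³.
Solute balance: dm/dt = 0 − Q_out C = −Q_out m/V(t).
Separate: dm/m = −Q_out dt/V(t) ⇒ ln(m/m₀) = −(Q_out/(Q_in−Q_out)) ln(V/V₀).
m = m₀ (V₀/V)^(Q_out/(Q_in−Q_out)) = 52.91 × (13.69/20.5479)^(1.79067) = 25.5699 mg.
C = m/V = 25.5699/20.5479 = 1.24441 mg/m³.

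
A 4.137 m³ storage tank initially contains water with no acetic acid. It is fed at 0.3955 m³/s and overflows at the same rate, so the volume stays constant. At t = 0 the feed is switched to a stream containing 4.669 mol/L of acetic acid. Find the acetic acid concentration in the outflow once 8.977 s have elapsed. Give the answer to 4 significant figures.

Accumulation = in − out for the solute gives V dC/dt = Q(C_in − C).
Rewrite as dC/dt + C/τ = C_in/τ, τ = V/Q = 10.4602 s.
C approaches C_in exponentially: C(t) = C_in + (C₀ − C_in) e^(−t/τ).
C(8.977) = 4.669 + (0 − 4.669)·e^(−8.977/10.4602) = 4.669 + (-4.66900)·0.423921 = 2.68971 mol/L.

2.690 mol/L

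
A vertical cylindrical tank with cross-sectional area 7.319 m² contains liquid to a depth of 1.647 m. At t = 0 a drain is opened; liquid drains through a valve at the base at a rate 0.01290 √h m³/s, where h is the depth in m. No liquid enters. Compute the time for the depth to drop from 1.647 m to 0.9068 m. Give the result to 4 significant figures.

With no inflow, A dh/dt = −0.01290 √h.
Separate and integrate: 2(√h − √h₀) = −(0.01290/A) t.
t = 2A(√h₀ − √h)/0.01290 = 2·7.319·(√1.647 − √0.9068)/0.01290
  = 14.6380 × (1.28335 − 0.952260) / 0.01290 = 375.702 s.

375.7 s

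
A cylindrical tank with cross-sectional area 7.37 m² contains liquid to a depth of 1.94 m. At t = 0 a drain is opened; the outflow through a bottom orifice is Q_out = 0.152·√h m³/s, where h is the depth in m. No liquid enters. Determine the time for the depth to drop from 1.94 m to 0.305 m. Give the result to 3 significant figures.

With no inflow, A dh/dt = −0.152 √h.
Separate and integrate: 2(√h − √h₀) = −(0.152/A) t.
t = 2A(√h₀ − √h)/0.152 = 2·7.37·(√1.94 − √0.305)/0.152
  = 14.740 × (1.3928 − 0.55227) / 0.152 = 81.513 s.

81.5 s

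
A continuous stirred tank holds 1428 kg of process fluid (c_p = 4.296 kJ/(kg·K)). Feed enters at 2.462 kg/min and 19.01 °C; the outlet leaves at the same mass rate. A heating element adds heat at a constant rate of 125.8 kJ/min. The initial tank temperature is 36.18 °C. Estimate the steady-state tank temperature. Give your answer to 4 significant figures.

30.90 °C

First-law balance (no shaft work): M c_p dT/dt = ṁ c_p (T_in − T) + 125.8.
At steady state dT/dt = 0 ⇒ T_ss = T_in + Q̇/(ṁ c_p) = 19.01 + 125.8/(2.462·4.296) = 30.9040 °C.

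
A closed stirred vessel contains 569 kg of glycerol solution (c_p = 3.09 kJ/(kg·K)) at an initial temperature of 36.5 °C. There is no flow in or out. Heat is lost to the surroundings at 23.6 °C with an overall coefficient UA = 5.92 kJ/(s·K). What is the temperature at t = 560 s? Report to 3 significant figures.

25.6 °C

M c_p dT/dt = −UA(T − T_amb).
dT/dt = (T_ss − T)/τ with T_ss = T_amb = 23.600 °C, τ = M c_p/UA = 569·3.09/5.92 = 296.99 s.
Solution: T(t) = T_ss + (T₀ − T_ss) e^(−t/τ).
T(560) = 23.600 + (12.900)·0.15174 = 25.558 °C.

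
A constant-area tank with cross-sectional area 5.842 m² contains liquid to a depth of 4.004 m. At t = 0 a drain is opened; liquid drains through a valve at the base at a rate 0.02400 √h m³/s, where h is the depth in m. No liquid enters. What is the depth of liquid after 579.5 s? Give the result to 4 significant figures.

0.6572 m

Volume balance on the tank: A dh/dt = −0.02400 √h.
∫ h^(−1/2) dh = −(0.02400/A) ∫ dt, giving 2√h = 2√h₀ − (0.02400/A) t.
√h = √4.004 − 0.02400·579.5/(2·5.842) = 2.00100 − 1.19035 = 0.810654.
h = 0.810654² = 0.657160 m.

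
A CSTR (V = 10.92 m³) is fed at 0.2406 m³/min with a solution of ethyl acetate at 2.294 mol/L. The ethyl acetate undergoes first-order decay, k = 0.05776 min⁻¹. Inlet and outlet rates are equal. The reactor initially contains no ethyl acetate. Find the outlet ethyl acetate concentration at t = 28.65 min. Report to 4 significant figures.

0.5690 mol/L

Species balance: V dC/dt = Q C_in − Q C − k V C.
This is linear with rate a = Q/V + k = 0.0797930 min⁻¹.
C_ss = Q C_in/(Q + kV) = 0.633435 mol/L; C(t) = C_ss + (C₀ − C_ss) e^(−a t).
C(28.65) = 0.633435 + (-0.633435)·e^(−0.0797930·28.65) = 0.633435 + (-0.633435)·0.101665 = 0.569036 mol/L.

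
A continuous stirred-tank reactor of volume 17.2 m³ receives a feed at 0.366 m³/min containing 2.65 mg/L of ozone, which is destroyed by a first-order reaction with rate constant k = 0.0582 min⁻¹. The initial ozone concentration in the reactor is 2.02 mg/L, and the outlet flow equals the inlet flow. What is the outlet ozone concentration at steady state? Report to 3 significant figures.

Species balance: V dC/dt = Q C_in − Q C − k V C.
At steady state: 0 = Q C_in − (Q + kV) C_ss, so C_ss = Q C_in/(Q + kV).
C_ss = 0.366·2.65/(0.366 + 0.0582·17.2) = 0.96990/1.3670 = 0.70949 mg/L.

0.709 mg/L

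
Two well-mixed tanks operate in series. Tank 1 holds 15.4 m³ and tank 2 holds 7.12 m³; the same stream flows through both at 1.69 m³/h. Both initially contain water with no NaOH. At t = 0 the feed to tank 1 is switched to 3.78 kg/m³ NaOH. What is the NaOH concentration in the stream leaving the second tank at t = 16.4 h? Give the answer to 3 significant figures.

2.68 kg/m³

Species balance on tank i: dCᵢ/dt = (Cᵢ₋₁ − Cᵢ)/τᵢ with τᵢ = Vᵢ/Q.
τ₁ = 15.4/1.69 = 9.1124 h; τ₂ = 7.12/1.69 = 4.2130 h.
Solving the cascade with C₁(0)=C₂(0)=0 gives C₂(t) = C_in[1 − (τ₁ e^(−t/τ₁) − τ₂ e^(−t/τ₂))/(τ₁ − τ₂)].
At t = 16.4: e^(−t/τ₁) = 0.16534, e^(−t/τ₂) = 0.020390.
C₂ = 3.78·[1 − (9.1124·0.16534 − 4.2130·0.020390)/(4.8994)] = 3.78·0.71001 = 2.6839 kg/m³.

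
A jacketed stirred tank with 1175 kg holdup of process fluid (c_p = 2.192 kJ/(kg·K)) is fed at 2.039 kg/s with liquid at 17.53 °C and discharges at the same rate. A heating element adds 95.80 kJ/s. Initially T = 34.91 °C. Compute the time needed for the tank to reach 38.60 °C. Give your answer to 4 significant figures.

M c_p dT/dt = ṁ c_p (T_in − T) + Q̇.
τ = M/ṁ = 576.263 s; T_ss = T_in + Q̇/(ṁ c_p) = 38.9642 °C.
T(t) = T_ss + (T₀ − T_ss) e^(−t/τ). Set T = 38.60:
e^(−t/τ) = (38.60 − 38.9642)/(34.91 − 38.9642) = 0.0898378
t = −576.263 · ln(0.0898378) = 1388.65 s.

1389 s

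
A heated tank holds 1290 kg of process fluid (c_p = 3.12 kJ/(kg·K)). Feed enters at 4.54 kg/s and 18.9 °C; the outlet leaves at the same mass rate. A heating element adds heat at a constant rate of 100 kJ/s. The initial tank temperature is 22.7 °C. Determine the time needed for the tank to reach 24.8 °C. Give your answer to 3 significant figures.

M c_p dT/dt = ṁ c_p (T_in − T) + Q̇.
τ = M/ṁ = 284.14 s; T_ss = T_in + Q̇/(ṁ c_p) = 25.960 °C.
T(t) = T_ss + (T₀ − T_ss) e^(−t/τ). Set T = 24.8:
e^(−t/τ) = (24.8 − 25.960)/(22.7 − 25.960) = 0.35578
t = −284.14 · ln(0.35578) = 293.64 s.

294 s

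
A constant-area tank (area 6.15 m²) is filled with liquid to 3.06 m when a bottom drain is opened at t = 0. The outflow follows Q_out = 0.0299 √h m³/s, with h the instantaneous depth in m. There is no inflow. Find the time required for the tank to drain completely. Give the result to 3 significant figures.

720 s

Volume balance on the tank: A dh/dt = −0.0299 √h.
This is separable: 2 d(√h)/dt = −0.0299/A, so √h = √h₀ − (0.0299/(2A)) t.
Tank is empty when √h = 0: t_empty = 2A√h₀/0.0299.
t_empty = 2·6.15·√3.06/0.0299 = 12.300·1.7493/0.0299 = 719.61 s.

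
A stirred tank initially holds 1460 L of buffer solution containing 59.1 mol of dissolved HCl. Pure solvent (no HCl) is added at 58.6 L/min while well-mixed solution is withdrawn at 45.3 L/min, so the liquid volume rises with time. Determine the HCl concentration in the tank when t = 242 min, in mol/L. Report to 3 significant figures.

0.000239 mol/L

Total volume: dV/dt = Q_in − Q_out = 13.300 L/min, so V(t) = 1460 + 13.300 t and V(242) = 4678.6 L.
No HCl enters, so dm/dt = −Q_out · (m/V).
Separate: dm/m = −Q_out dt/V(t) ⇒ ln(m/m₀) = −(Q_out/(Q_in−Q_out)) ln(V/V₀).
m = m₀ (V₀/V)^(Q_out/(Q_in−Q_out)) = 59.1 × (1460/4678.6)^(3.4060) = 1.1193 mol.
C = m/V = 1.1193/4678.6 = 0.00023924 mol/L.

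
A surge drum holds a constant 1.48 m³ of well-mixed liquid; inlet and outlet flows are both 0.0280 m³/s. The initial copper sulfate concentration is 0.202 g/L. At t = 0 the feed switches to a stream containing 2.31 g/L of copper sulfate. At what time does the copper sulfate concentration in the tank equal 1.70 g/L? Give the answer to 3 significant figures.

65.5 s

Species balance: V dC/dt = Q(C_in − C) ⇒ τ = V/Q = 52.857 s.
C(t) = C_in + (C₀ − C_in) e^(−t/τ). Set C = 1.70 and solve for t:
e^(−t/τ) = (C − C_in)/(C₀ − C_in) = (1.70 − 2.31)/(0.202 − 2.31) = 0.28937
t = −τ ln(…) = 52.857 × 1.2400 = 65.545 s.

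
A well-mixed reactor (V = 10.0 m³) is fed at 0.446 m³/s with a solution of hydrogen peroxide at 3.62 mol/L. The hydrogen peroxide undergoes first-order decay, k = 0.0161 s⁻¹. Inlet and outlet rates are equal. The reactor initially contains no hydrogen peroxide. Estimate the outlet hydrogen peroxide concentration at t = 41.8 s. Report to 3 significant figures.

2.45 mol/L

Accumulation = in − out − consumed: V dC/dt = Q C_in − Q C − k V C.
This is linear with rate a = Q/V + k = 0.060700 s⁻¹.
C_ss = Q C_in/(Q + kV) = 2.6598 mol/L; C(t) = C_ss + (C₀ − C_ss) e^(−a t).
C(41.8) = 2.6598 + (-2.6598)·e^(−0.060700·41.8) = 2.6598 + (-2.6598)·0.079083 = 2.4495 mol/L.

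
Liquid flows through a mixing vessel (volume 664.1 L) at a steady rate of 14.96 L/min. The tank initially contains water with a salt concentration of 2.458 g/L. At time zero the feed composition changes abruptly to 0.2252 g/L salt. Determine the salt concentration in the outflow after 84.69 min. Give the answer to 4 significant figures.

Species balance on the tank: V dC/dt = Q(C_in − C).
So dC/dt = (C_in − C)/τ with τ = V/Q = 664.1/14.96 = 44.3917 min.
This is linear first-order; C(t) = C_in + (C₀ − C_in) e^(−t/τ).
C(84.69) = 0.2252 + (2.458 − 0.2252)·e^(−84.69/44.3917) = 0.2252 + (2.23280)·0.148408 = 0.556566 g/L.

0.5566 g/L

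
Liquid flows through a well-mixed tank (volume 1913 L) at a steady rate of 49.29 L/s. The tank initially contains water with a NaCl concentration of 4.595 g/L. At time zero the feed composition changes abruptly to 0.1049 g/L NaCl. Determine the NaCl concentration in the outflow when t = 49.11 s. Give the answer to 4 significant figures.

Unsteady species balance (constant V, well mixed): V dC/dt = Q(C_in − C).
Rewrite as dC/dt + C/τ = C_in/τ, τ = V/Q = 38.8111 s.
Solution: C(t) = C_in + (C₀ − C_in) e^(−t/τ).
C(49.11) = 0.1049 + (4.595 − 0.1049)·e^(−49.11/38.8111) = 0.1049 + (4.49010)·0.282138 = 1.37173 g/L.

1.372 g/L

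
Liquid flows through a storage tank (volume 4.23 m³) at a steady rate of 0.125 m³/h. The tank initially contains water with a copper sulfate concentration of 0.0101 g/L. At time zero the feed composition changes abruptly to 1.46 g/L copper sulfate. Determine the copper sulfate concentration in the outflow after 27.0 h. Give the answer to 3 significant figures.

0.807 g/L

Mass balance on the solute (V constant): V dC/dt = Q(C_in − C).
Time constant τ = V/Q = 4.23/0.125 = 33.840 h.
Integrating: C(t) = C_in + (C₀ − C_in) e^(−t/τ).
C(27.0) = 1.46 + (0.0101 − 1.46)·e^(−27.0/33.840) = 1.46 + (-1.4499)·0.45029 = 0.80713 g/L.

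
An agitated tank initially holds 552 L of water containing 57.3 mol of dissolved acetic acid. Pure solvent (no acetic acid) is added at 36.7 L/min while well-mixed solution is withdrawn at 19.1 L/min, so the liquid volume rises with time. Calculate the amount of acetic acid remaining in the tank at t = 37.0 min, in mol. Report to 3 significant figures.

24.6 mol

Total volume: dV/dt = Q_in − Q_out = 17.600 L/min, so V(t) = 552 + 17.600 t and V(37.0) = 1203.2 L.
No acetic acid enters, so dm/dt = −Q_out · (m/V).
dm/m = −Q_out dt/(V₀ + 17.600 t); integrating gives ln(m/m₀) = −(Q_out/(Q_in−Q_out)) ln(V/V₀).
m = m₀ (V₀/V)^(Q_out/(Q_in−Q_out)) = 57.3 × (552/1203.2)^(1.0852) = 24.599 mol.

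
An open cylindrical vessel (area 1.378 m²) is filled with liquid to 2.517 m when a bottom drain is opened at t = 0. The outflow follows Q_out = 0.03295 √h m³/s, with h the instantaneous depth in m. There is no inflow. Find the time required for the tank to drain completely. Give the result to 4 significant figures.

With no inflow, A dh/dt = −0.03295 √h.
Separate and integrate: 2(√h − √h₀) = −(0.03295/A) t.
Tank is empty when √h = 0: t_empty = 2A√h₀/0.03295.
t_empty = 2·1.378·√2.517/0.03295 = 2.75600·1.58651/0.03295 = 132.698 s.

132.7 s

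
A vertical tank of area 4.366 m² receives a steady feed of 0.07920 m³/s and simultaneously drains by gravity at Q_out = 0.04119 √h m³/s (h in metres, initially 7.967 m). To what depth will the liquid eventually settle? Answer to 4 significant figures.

A dh/dt = Q_in − 0.04119 √h. Steady state requires inflow = outflow:
Q_in = 0.04119 √h_ss ⇒ √h_ss = 0.07920/0.04119 = 1.92280.
h_ss = 1.92280² = 3.69715 m. (Since h₀ = 7.967 m > h_ss, the level will fall toward this value.)

3.697 m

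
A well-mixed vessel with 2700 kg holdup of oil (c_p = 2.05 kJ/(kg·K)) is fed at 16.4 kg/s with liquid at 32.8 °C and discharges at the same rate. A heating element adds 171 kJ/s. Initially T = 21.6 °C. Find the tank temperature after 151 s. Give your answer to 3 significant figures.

M c_p dT/dt = ṁ c_p (T_in − T) + Q̇.
Rearrange: dT/dt = (T_ss − T)/τ with τ = M/ṁ = 164.63 s and T_ss = T_in + Q̇/(ṁ c_p) = 37.886 °C.
T approaches T_ss exponentially: T(t) = T_ss + (T₀ − T_ss) e^(−t/τ).
T(151) = 37.886 + (-16.286)·e^(−151/164.63) = 37.886 + (-16.286)·0.39964 = 31.378 °C.

31.4 °C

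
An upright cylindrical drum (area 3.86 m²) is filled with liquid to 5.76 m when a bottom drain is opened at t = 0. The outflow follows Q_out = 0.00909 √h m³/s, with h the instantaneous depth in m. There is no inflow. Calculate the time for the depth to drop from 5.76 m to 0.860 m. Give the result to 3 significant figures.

1250 s

Accumulation of liquid (constant cross-section A): A dh/dt = −0.00909 √h.
∫ h^(−1/2) dh = −(0.00909/A) ∫ dt, giving 2√h = 2√h₀ − (0.00909/A) t.
t = 2A(√h₀ − √h)/0.00909 = 2·3.86·(√5.76 − √0.860)/0.00909
  = 7.7200 × (2.4000 − 0.92736) / 0.00909 = 1250.7 s.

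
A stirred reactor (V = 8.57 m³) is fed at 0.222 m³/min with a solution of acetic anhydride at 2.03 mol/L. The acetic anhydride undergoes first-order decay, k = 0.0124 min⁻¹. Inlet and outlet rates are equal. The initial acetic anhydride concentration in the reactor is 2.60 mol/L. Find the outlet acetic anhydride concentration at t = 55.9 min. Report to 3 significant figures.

Accumulation = in − out − consumed: V dC/dt = Q C_in − Q C − k V C.
This is linear with rate a = Q/V + k = 0.038304 min⁻¹.
C_ss = Q C_in/(Q + kV) = 1.3728 mol/L; C(t) = C_ss + (C₀ − C_ss) e^(−a t).
C(55.9) = 1.3728 + (1.2272)·e^(−0.038304·55.9) = 1.3728 + (1.2272)·0.11751 = 1.5170 mol/L.

1.52 mol/L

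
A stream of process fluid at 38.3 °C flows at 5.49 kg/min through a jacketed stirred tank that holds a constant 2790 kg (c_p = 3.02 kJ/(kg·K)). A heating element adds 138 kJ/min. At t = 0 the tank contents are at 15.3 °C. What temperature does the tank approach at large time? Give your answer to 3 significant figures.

46.6 °C

Unsteady energy balance on the tank contents: M c_p dT/dt = ṁ c_p (T_in − T) + 138.
At steady state dT/dt = 0 ⇒ T_ss = T_in + Q̇/(ṁ c_p) = 38.3 + 138/(5.49·3.02) = 46.623 °C.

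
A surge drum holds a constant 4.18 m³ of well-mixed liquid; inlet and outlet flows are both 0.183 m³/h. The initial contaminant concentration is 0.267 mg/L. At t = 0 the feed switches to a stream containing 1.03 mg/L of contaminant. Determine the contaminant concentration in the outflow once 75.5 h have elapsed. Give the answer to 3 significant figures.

Transient balance on the dissolved component: V dC/dt = Q(C_in − C).
Rewrite as dC/dt + C/τ = C_in/τ, τ = V/Q = 22.842 h.
C approaches C_in exponentially: C(t) = C_in + (C₀ − C_in) e^(−t/τ).
C(75.5) = 1.03 + (0.267 − 1.03)·e^(−75.5/22.842) = 1.03 + (-0.76300)·0.036685 = 1.0020 mg/L.

1.00 mg/L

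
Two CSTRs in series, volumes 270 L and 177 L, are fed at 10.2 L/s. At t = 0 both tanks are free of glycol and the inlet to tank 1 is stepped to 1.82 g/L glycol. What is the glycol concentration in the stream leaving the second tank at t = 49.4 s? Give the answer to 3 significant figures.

Each tank obeys Vᵢ dCᵢ/dt = Q(Cᵢ₋₁ − Cᵢ), so τᵢ = Vᵢ/Q.
τ₁ = 270/10.2 = 26.471 s; τ₂ = 177/10.2 = 17.353 s.
Solving the cascade with C₁(0)=C₂(0)=0 gives C₂(t) = C_in[1 − (τ₁ e^(−t/τ₁) − τ₂ e^(−t/τ₂))/(τ₁ − τ₂)].
At t = 49.4: e^(−t/τ₁) = 0.15471, e^(−t/τ₂) = 0.058031.
C₂ = 1.82·[1 − (26.471·0.15471 − 17.353·0.058031)/(9.1176)] = 1.82·0.66130 = 1.2036 g/L.

1.20 g/L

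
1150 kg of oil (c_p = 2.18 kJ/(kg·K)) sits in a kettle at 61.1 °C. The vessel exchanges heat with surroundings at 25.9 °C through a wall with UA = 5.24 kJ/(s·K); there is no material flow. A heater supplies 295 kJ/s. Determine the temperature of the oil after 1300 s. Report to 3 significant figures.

Lumped-capacitance energy balance: M c_p dT/dt = UA(T_amb − T) + Q̇.
dT/dt = (T_ss − T)/τ with T_ss = T_amb + Q̇/UA = 25.9 + 295/5.24 = 82.198 °C, τ = M c_p/UA = 1150·2.18/5.24 = 478.44 s.
T approaches T_ss exponentially: T(t) = T_ss + (T₀ − T_ss) e^(−t/τ).
T(1300) = 82.198 + (-21.098)·0.066060 = 80.804 °C.

80.8 °C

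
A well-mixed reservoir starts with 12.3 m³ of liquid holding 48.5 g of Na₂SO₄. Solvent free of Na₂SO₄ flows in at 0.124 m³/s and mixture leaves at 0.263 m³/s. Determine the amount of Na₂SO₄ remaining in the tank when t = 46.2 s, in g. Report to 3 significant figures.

Let m(t) be the amount of Na₂SO₄. Volume: V(t) = V₀ + (Q_in − Q_out) t = 12.3 − 0.13900 t; V(46.2) = 5.8782 m³.
Species balance (pure solvent in): dm/dt = −Q_out · m/V(t).
Separate: dm/m = −Q_out dt/V(t) ⇒ ln(m/m₀) = −(Q_out/(Q_in−Q_out)) ln(V/V₀).
m = m₀ (V₀/V)^(Q_out/(Q_in−Q_out)) = 48.5 × (12.3/5.8782)^(-1.8921) = 11.996 g.

12.0 g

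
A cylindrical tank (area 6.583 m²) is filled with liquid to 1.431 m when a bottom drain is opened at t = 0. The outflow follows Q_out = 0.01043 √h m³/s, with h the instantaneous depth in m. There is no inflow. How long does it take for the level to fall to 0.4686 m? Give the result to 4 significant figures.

645.9 s

With no inflow, A dh/dt = −0.01043 √h.
Separate and integrate: 2(√h − √h₀) = −(0.01043/A) t.
t = 2A(√h₀ − √h)/0.01043 = 2·6.583·(√1.431 − √0.4686)/0.01043
  = 13.1660 × (1.19624 − 0.684544) / 0.01043 = 645.930 s.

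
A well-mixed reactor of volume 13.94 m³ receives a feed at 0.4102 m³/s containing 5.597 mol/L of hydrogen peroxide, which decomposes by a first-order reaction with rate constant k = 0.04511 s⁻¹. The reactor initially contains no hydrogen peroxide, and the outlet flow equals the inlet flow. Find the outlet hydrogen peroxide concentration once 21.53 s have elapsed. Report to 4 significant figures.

1.766 mol/L

V dC/dt = Q(C_in − C) − k V C.
dC/dt = (Q/V) C_in − (Q/V + k) C; effective rate a = Q/V + k = 0.0294261 + 0.04511 = 0.0745361 s⁻¹.
C_ss = Q C_in/(Q + kV) = 2.20964 mol/L; C(t) = C_ss + (C₀ − C_ss) e^(−a t).
C(21.53) = 2.20964 + (-2.20964)·e^(−0.0745361·21.53) = 2.20964 + (-2.20964)·0.200937 = 1.76564 mol/L.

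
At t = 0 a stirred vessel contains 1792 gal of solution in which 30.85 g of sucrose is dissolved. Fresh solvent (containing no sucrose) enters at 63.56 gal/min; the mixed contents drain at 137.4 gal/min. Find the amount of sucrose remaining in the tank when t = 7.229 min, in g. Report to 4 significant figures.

15.98 g

Let m(t) be the amount of sucrose. Volume: V(t) = V₀ + (Q_in − Q_out) t = 1792 − 73.8400 t; V(7.229) = 1258.21 gal.
No sucrose enters, so dm/dt = −Q_out · (m/V).
dm/m = −Q_out dt/(V₀ − 73.8400 t); integrating gives ln(m/m₀) = −(Q_out/(Q_in−Q_out)) ln(V/V₀).
m = m₀ (V₀/V)^(Q_out/(Q_in−Q_out)) = 30.85 × (1792/1258.21)^(-1.86078) = 15.9760 g.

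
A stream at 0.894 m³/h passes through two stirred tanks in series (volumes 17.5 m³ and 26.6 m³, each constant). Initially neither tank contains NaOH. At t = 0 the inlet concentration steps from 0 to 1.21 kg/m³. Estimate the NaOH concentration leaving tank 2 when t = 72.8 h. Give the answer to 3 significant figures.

Time constants: τᵢ = Vᵢ/Q for each well-mixed tank.
τ₁ = 17.5/0.894 = 19.575 h; τ₂ = 26.6/0.894 = 29.754 h.
Tank 1: C₁ = C_in(1 − e^(−t/τ₁)). Tank 2 (τ₁ ≠ τ₂): C₂ = C_in[1 − (τ₁ e^(−t/τ₁) − τ₂ e^(−t/τ₂))/(τ₁ − τ₂)].
At t = 72.8: e^(−t/τ₁) = 0.024257, e^(−t/τ₂) = 0.086576.
C₂ = 1.21·[1 − (19.575·0.024257 − 29.754·0.086576)/(-10.179)] = 1.21·0.79358 = 0.96023 kg/m³.

0.960 kg/m³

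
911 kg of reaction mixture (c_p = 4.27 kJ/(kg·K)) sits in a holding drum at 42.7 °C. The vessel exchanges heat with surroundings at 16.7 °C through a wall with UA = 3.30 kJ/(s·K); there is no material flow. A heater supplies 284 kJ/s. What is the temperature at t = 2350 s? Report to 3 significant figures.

M c_p dT/dt = −UA(T − T_amb) + Q̇.
dT/dt = (T_ss − T)/τ with T_ss = T_amb + Q̇/UA = 16.7 + 284/3.30 = 102.76 °C, τ = M c_p/UA = 911·4.27/3.30 = 1178.8 s.
Solution: T(t) = T_ss + (T₀ − T_ss) e^(−t/τ).
T(2350) = 102.76 + (-60.061)·0.13621 = 94.580 °C.

94.6 °C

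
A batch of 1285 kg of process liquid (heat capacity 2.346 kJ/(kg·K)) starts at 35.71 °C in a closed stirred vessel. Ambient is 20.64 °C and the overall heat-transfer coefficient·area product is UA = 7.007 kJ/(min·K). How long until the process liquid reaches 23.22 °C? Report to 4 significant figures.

759.3 min

Lumped-capacitance energy balance: M c_p dT/dt = UA(T_amb − T).
τ = M c_p/UA = 430.228 min; T_ss = T_amb = 20.6400 °C.
T(t) = T_ss + (T₀ − T_ss)e^(−t/τ); set T = 23.22:
t = −τ ln[(T − T_ss)/(T₀ − T_ss)] = −430.228 · ln(0.171201) = 759.317 min.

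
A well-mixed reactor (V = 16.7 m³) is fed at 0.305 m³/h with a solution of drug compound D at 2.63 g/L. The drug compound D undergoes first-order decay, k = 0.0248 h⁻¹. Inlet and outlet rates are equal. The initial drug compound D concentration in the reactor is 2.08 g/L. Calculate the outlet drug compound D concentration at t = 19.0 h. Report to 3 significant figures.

Species balance: V dC/dt = Q C_in − Q C − k V C.
dC/dt = (Q/V) C_in − (Q/V + k) C; effective rate a = Q/V + k = 0.018263 + 0.0248 = 0.043063 h⁻¹.
C_ss = Q C_in/(Q + kV) = 1.1154 g/L; C(t) = C_ss + (C₀ − C_ss) e^(−a t).
C(19.0) = 1.1154 + (0.96460)·e^(−0.043063·19.0) = 1.1154 + (0.96460)·0.44122 = 1.5410 g/L.

1.54 g/L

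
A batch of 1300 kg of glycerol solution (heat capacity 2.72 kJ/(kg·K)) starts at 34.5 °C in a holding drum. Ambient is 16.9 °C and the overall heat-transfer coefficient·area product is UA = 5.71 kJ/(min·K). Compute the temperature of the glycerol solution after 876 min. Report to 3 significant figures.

Lumped-capacitance energy balance: M c_p dT/dt = UA(T_amb − T).
dT/dt = (T_ss − T)/τ with T_ss = T_amb = 16.900 °C, τ = M c_p/UA = 1300·2.72/5.71 = 619.26 min.
T approaches T_ss exponentially: T(t) = T_ss + (T₀ − T_ss) e^(−t/τ).
T(876) = 16.900 + (17.600)·0.24303 = 21.177 °C.

21.2 °C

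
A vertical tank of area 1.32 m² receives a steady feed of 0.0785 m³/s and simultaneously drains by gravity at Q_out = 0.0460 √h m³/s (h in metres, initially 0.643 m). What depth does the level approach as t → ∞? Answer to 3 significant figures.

2.91 m

Volume balance on the tank: A dh/dt = Q_in − 0.0460 √h. At steady state dh/dt = 0:
Q_in = 0.0460 √h_ss ⇒ √h_ss = 0.0785/0.0460 = 1.7065.
h_ss = 1.7065² = 2.9122 m. (Since h₀ = 0.643 m < h_ss, the level will rise toward this value.)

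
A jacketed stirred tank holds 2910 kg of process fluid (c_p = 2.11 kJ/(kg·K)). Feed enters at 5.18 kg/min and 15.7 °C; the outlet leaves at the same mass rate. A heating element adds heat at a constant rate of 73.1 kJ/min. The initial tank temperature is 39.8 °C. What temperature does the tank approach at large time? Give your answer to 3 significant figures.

M c_p dT/dt = ṁ c_p (T_in − T) + Q̇.
At steady state dT/dt = 0 ⇒ T_ss = T_in + Q̇/(ṁ c_p) = 15.7 + 73.1/(5.18·2.11) = 22.388 °C.

22.4 °C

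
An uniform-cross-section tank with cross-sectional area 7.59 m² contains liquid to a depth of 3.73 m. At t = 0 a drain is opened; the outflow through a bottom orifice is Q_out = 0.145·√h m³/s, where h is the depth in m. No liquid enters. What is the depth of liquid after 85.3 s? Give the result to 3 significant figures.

Mass balance (ρ constant): A dh/dt = −0.145 √h.
∫ h^(−1/2) dh = −(0.145/A) ∫ dt, giving 2√h = 2√h₀ − (0.145/A) t.
√h = √3.73 − 0.145·85.3/(2·7.59) = 1.9313 − 0.81479 = 1.1165.
h = 1.1165² = 1.2466 m.

1.25 m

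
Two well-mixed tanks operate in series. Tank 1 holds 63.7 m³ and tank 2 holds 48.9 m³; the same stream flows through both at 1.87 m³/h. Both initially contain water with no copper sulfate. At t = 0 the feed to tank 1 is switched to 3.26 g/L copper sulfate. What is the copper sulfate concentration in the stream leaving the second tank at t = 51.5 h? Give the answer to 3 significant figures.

1.67 g/L

Each tank obeys Vᵢ dCᵢ/dt = Q(Cᵢ₋₁ − Cᵢ), so τᵢ = Vᵢ/Q.
τ₁ = 63.7/1.87 = 34.064 h; τ₂ = 48.9/1.87 = 26.150 h.
Tank 1: C₁ = C_in(1 − e^(−t/τ₁)). Tank 2 (τ₁ ≠ τ₂): C₂ = C_in[1 − (τ₁ e^(−t/τ₁) − τ₂ e^(−t/τ₂))/(τ₁ − τ₂)].
At t = 51.5: e^(−t/τ₁) = 0.22050, e^(−t/τ₂) = 0.13954.
C₂ = 3.26·[1 − (34.064·0.22050 − 26.150·0.13954)/(7.9144)] = 3.26·0.51199 = 1.6691 g/L.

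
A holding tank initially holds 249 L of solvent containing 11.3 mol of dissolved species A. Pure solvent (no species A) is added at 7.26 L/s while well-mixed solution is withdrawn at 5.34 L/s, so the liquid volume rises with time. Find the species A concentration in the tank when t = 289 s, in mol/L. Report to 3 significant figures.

Let m(t) be the amount of species A. Volume: V(t) = V₀ + (Q_in − Q_out) t = 249 + 1.9200 t; V(289) = 803.88 L.
Solute balance: dm/dt = 0 − Q_out C = −Q_out m/V(t).
Separate: dm/m = −Q_out dt/V(t) ⇒ ln(m/m₀) = −(Q_out/(Q_in−Q_out)) ln(V/V₀).
m = m₀ (V₀/V)^(Q_out/(Q_in−Q_out)) = 11.3 × (249/803.88)^(2.7812) = 0.43396 mol.
C = m/V = 0.43396/803.88 = 0.00053983 mol/L.

0.000540 mol/L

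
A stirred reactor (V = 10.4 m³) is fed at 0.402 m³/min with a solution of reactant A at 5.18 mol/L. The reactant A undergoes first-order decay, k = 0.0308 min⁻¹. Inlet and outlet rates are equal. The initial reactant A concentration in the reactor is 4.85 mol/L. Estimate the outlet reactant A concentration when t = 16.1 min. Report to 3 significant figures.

3.53 mol/L

V dC/dt = Q(C_in − C) − k V C.
dC/dt = (Q/V) C_in − (Q/V + k) C; effective rate a = Q/V + k = 0.038654 + 0.0308 = 0.069454 min⁻¹.
C_ss = Q C_in/(Q + kV) = 2.8829 mol/L; C(t) = C_ss + (C₀ − C_ss) e^(−a t).
C(16.1) = 2.8829 + (1.9671)·e^(−0.069454·16.1) = 2.8829 + (1.9671)·0.32687 = 3.5259 mol/L.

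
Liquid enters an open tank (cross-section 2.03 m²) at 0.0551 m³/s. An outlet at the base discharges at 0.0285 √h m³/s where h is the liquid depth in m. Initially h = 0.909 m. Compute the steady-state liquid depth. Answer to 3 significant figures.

Level balance: A dh/dt = 0.0551 − 0.0285 √h. Setting dh/dt = 0:
Q_in = 0.0285 √h_ss ⇒ √h_ss = 0.0551/0.0285 = 1.9333.
h_ss = 1.9333² = 3.7378 m. (Since h₀ = 0.909 m < h_ss, the level will rise toward this value.)

3.74 m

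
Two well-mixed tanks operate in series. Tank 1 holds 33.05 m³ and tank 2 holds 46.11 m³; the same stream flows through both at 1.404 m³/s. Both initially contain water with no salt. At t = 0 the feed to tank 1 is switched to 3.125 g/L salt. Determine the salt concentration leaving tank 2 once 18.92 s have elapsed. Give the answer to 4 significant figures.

Species balance on tank i: dCᵢ/dt = (Cᵢ₋₁ − Cᵢ)/τᵢ with τᵢ = Vᵢ/Q.
τ₁ = 33.05/1.404 = 23.5399 s; τ₂ = 46.11/1.404 = 32.8419 s.
Tank 1: C₁ = C_in(1 − e^(−t/τ₁)). Tank 2 (τ₁ ≠ τ₂): C₂ = C_in[1 − (τ₁ e^(−t/τ₁) − τ₂ e^(−t/τ₂))/(τ₁ − τ₂)].
At t = 18.92: e^(−t/τ₁) = 0.447651, e^(−t/τ₂) = 0.562090.
C₂ = 3.125·[1 − (23.5399·0.447651 − 32.8419·0.562090)/(-9.30199)] = 3.125·0.148307 = 0.463460 g/L.

0.4635 g/L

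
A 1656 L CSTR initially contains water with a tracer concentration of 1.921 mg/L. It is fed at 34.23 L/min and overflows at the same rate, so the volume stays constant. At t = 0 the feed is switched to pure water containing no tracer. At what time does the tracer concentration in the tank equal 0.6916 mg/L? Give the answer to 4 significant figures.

Accumulation = in − out for the solute gives V dC/dt = Q(C_in − C), so τ = V/Q = 48.3786 min.
C(t) = C_in + (C₀ − C_in) e^(−t/τ). Set C = 0.6916 and solve for t:
e^(−t/τ) = (C − C_in)/(C₀ − C_in) = (0.6916 − 0)/(1.921 − 0) = 0.360021
t = −τ ln(…) = 48.3786 × 1.02159 = 49.4233 min.

49.42 min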